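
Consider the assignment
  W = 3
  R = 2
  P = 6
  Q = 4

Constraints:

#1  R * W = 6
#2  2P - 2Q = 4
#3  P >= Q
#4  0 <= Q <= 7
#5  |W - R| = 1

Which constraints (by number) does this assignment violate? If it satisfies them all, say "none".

Yes — all constraints hold.

#1 R * W = 2 * 3 = 6  true
#2 2P - 2Q = 2(6) - 2(4) = 4  true
#3 P = 6, Q = 4; 6 ≥ 4  true
#4 Q = 4 lies in [0, 7]  true
#5 |3 - 2| = 1  true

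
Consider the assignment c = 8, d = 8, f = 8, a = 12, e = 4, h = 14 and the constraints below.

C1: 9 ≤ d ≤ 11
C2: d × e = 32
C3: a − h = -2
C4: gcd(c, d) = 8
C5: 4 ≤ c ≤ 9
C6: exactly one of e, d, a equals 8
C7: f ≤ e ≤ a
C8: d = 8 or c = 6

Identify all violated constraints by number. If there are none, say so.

C1: d = 8 is outside [9, 11] — does not hold.
C2: d × e = 8 × 4 = 32 — holds.
C3: a − h = 12 − 14 = -2 — holds.
C4: gcd(8, 8) = 8 — holds.
C5: c = 8 lies in [4, 9] — holds.
C6: e=4, d=8, a=12; 1 of them equals 8 — holds.
C7: values 8, 4, 12; f = 8 is not ≤ e = 4 — does not hold.
C8: d = 8 = 8 (first disjunct) — holds.

No — constraints 1, 7 are not satisfied.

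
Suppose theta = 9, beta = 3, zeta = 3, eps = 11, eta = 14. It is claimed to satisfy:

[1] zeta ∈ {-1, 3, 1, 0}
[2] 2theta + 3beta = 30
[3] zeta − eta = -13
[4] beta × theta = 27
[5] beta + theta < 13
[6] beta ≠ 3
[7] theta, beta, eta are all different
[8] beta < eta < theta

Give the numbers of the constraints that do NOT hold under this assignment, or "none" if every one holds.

No — constraints 2, 3, 6, 8 are not satisfied.

[1] zeta = 3 is in {-1, 3, 1, 0} — satisfied.
[2] 2theta + 3beta = 2(9) + 3(3) = 27, not 30 — violated.
[3] zeta − eta = 3 − 14 = -11, not -13 — violated.
[4] beta × theta = 3 × 9 = 27 — satisfied.
[5] beta + theta = 3 + 9 = 12; 12 < 13 — satisfied.
[6] beta = 3, but 3 is required to differ — violated.
[7] values 9, 3, 14 are pairwise distinct — satisfied.
[8] values 3, 14, 9; eta = 14 is not < theta = 9 — violated.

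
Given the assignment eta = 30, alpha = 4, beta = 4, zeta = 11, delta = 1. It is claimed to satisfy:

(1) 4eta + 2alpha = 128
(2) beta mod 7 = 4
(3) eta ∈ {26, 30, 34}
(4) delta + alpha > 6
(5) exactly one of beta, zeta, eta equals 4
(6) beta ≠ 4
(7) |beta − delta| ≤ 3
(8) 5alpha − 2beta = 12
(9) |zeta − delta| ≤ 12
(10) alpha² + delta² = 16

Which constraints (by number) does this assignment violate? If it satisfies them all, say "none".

The assignment fails constraints 4, 6, and 10.

(1) 4eta + 2alpha = 4(30) + 2(4) = 128  true
(2) 4 mod 7 = 4  true
(3) eta = 30 is in {26, 30, 34}  true
(4) delta + alpha = 1 + 4 = 5; 5 ≤ 6, bound 6 not met  false
(5) beta=4, zeta=11, eta=30; 1 of them equals 4  true
(6) beta = 4, but 4 is required to differ  false
(7) |4 − 1| = 3; 3 ≤ 3  true
(8) 5alpha − 2beta = 5(4) − 2(4) = 12  true
(9) |11 − 1| = 10; 10 ≤ 12  true
(10) alpha² + delta² = 4² + 1² = 16 + 1 = 17, not 16  false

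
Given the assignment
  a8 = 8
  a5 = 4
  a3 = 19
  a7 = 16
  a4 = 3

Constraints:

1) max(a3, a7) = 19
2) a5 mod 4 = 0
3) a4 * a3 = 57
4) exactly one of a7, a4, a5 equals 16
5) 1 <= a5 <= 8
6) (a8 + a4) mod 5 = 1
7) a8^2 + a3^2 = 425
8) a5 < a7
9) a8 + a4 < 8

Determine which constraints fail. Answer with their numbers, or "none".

1) max(19, 16) = 19 — OK.
2) 4 mod 4 = 0 — OK.
3) a4 * a3 = 3 * 19 = 57 — OK.
4) a7=16, a4=3, a5=4; 1 of them equals 16 — OK.
5) a5 = 4 lies in [1, 8] — OK.
6) a8 + a4 = 11; 11 mod 5 = 1 — OK.
7) a8^2 + a3^2 = 8^2 + 19^2 = 64 + 361 = 425 — OK.
8) a5 = 4, a7 = 16; 4 < 16 — OK.
9) a8 + a4 = 8 + 3 = 11; 11 ≥ 8, bound 8 not met — violated.

Violated: 9.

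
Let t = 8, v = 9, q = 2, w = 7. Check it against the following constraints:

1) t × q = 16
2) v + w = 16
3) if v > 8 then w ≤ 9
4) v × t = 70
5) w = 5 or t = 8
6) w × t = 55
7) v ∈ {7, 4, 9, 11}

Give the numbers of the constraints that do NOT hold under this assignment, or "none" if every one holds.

Constraints 4 and 6 are violated.

1) t × q = 8 × 2 = 16 — OK.
2) v + w = 9 + 7 = 16 — OK.
3) v = 9 > 8, so we need w ≤ 9; w = 7 ≤ 9 — OK.
4) v × t = 9 × 8 = 72, not 70 — violated.
5) w = 7 ≠ 5, but t = 8 = 8 (second disjunct) — OK.
6) w × t = 7 × 8 = 56, not 55 — violated.
7) v = 9 is in {7, 4, 9, 11} — OK.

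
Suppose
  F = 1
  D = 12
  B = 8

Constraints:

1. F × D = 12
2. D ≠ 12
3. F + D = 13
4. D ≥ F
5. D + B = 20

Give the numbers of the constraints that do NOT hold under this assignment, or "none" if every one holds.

1. F × D = 1 × 12 = 12  true
2. D = 12, but 12 is required to differ  false
3. F + D = 1 + 12 = 13  true
4. D = 12, F = 1; 12 ≥ 1  true
5. D + B = 12 + 8 = 20  true

The assignment fails constraint 2.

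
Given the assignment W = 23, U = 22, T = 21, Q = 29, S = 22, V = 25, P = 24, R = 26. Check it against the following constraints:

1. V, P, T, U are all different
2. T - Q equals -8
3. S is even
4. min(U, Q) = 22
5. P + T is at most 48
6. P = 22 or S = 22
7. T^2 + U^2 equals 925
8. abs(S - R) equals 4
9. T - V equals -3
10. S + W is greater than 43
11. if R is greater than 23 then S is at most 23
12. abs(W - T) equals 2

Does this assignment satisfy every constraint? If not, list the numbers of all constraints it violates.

1. values 25, 24, 21, 22 are pairwise distinct — OK.
2. T - Q = 21 - 29 = -8 — OK.
3. S = 22 is even — OK.
4. min(22, 29) = 22 — OK.
5. P + T = 24 + 21 = 45; 45 ≤ 48 — OK.
6. P = 24 ≠ 22, but S = 22 = 22 (second disjunct) — OK.
7. T^2 + U^2 = 21^2 + 22^2 = 441 + 484 = 925 — OK.
8. abs(22 - 26) = 4 — OK.
9. T - V = 21 - 25 = -4, not -3 — violated.
10. S + W = 22 + 23 = 45; 45 > 43 — OK.
11. R = 26 > 23, so we need S ≤ 23; S = 22 ≤ 23 — OK.
12. abs(23 - 21) = 2 — OK.

Constraint 9 does not hold.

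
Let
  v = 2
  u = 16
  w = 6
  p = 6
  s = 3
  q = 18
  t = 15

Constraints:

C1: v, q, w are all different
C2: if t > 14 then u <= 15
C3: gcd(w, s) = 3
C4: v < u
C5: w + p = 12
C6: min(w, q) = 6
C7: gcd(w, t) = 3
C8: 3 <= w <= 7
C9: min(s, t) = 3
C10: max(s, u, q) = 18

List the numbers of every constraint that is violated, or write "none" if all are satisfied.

C1: values 2, 18, 6 are pairwise distinct  holds
C2: t = 15 > 14, so we need u ≤ 15; but u = 16 > 15  fails
C3: gcd(6, 3) = 3  holds
C4: v = 2, u = 16; 2 < 16  holds
C5: w + p = 6 + 6 = 12  holds
C6: min(6, 18) = 6  holds
C7: gcd(6, 15) = 3  holds
C8: w = 6 lies in [3, 7]  holds
C9: min(3, 15) = 3  holds
C10: max(3, 16, 18) = 18  holds

The assignment fails constraint 2.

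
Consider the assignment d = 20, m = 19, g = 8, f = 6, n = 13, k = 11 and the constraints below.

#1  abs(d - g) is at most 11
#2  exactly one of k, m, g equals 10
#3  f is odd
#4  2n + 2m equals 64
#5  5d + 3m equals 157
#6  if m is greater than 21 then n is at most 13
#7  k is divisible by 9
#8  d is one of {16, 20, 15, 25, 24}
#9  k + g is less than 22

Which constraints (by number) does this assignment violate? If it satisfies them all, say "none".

Constraints 1, 2, 3, and 7 are violated.

#1 abs(20 - 8) = 12; 12 > 11, exceeds bound 11 — violated.
#2 k=11, m=19, g=8; 0 of them equal 10, not exactly one — violated.
#3 f = 6 is even — violated.
#4 2n + 2m = 2(13) + 2(19) = 64 — satisfied.
#5 5d + 3m = 5(20) + 3(19) = 157 — satisfied.
#6 m = 19, not > 21; antecedent false, conditional vacuously true — satisfied.
#7 11 = 9*1 + 2, so 9 does not divide 11 — violated.
#8 d = 20 is in {16, 20, 15, 25, 24} — satisfied.
#9 k + g = 11 + 8 = 19; 19 < 22 — satisfied.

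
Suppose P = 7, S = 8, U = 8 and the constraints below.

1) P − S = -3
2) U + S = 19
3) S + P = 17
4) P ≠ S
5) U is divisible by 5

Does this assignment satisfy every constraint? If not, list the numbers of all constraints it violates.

1) P − S = 7 − 8 = -1, not -3 — violated.
2) U + S = 8 + 8 = 16, not 19 — violated.
3) S + P = 8 + 7 = 15, not 17 — violated.
4) P = 7, S = 8; distinct — OK.
5) 8 = 5×1 + 3, so 5 does not divide 8 — violated.

No — constraints 1, 2, 3, 5 are not satisfied.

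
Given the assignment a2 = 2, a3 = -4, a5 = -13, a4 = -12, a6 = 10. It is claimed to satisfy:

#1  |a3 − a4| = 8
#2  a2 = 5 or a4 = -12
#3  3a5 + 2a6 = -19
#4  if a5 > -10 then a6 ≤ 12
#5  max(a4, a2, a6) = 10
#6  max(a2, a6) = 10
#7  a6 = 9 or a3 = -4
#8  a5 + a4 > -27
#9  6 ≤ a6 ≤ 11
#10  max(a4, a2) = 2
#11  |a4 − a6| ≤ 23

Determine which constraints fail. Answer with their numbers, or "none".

All constraints are satisfied.

#1 |-4 − (-12)| = 8 — holds.
#2 a2 = 2 ≠ 5, but a4 = -12 = -12 (second disjunct) — holds.
#3 3a5 + 2a6 = 3(-13) + 2(10) = -19 — holds.
#4 a5 = -13, not > -10; antecedent false, conditional vacuously true — holds.
#5 max(-12, 2, 10) = 10 — holds.
#6 max(2, 10) = 10 — holds.
#7 a6 = 10 ≠ 9, but a3 = -4 = -4 (second disjunct) — holds.
#8 a5 + a4 = -13 + (-12) = -25; -25 > -27 — holds.
#9 a6 = 10 lies in [6, 11] — holds.
#10 max(-12, 2) = 2 — holds.
#11 |-12 − 10| = 22; 22 ≤ 23 — holds.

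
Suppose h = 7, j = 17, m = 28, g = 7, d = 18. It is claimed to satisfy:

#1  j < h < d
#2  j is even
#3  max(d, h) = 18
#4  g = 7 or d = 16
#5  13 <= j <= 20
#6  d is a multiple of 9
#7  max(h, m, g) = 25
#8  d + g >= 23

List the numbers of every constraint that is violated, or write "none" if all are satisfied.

#1 values 17, 7, 18; j = 17 is not < h = 7 — does not hold.
#2 j = 17 is odd — does not hold.
#3 max(18, 7) = 18 — holds.
#4 g = 7 = 7 (first disjunct) — holds.
#5 j = 17 lies in [13, 20] — holds.
#6 18 / 9 = 2, so 9 divides 18 — holds.
#7 max(7, 28, 7) = 28, not 25 — does not hold.
#8 d + g = 18 + 7 = 25; 25 ≥ 23 — holds.

No — constraints 1, 2, 7 are not satisfied.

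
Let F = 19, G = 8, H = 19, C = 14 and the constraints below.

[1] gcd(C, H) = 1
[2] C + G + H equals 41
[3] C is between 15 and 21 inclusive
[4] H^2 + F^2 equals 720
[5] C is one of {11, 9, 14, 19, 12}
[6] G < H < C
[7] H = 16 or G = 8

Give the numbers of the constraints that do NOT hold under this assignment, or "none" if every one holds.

Constraints 3, 4, and 6 do not hold.

[1] gcd(14, 19) = 1 — holds.
[2] C + G + H = 14 + 8 + 19 = 41 — holds.
[3] C = 14 is outside [15, 21] — fails.
[4] H^2 + F^2 = 19^2 + 19^2 = 361 + 361 = 722, not 720 — fails.
[5] C = 14 is in {11, 9, 14, 19, 12} — holds.
[6] values 8, 19, 14; H = 19 is not < C = 14 — fails.
[7] H = 19 ≠ 16, but G = 8 = 8 (second disjunct) — holds.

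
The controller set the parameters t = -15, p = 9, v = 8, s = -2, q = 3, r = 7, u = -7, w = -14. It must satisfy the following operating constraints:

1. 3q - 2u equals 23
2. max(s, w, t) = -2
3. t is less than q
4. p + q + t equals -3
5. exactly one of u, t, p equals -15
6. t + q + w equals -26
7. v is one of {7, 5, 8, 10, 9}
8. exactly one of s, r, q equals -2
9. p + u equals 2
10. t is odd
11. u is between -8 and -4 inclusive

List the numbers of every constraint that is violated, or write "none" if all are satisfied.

The assignment satisfies every constraint.

1. 3q - 2u = 3(3) - 2(-7) = 23 — OK.
2. max(-2, -14, -15) = -2 — OK.
3. t = -15, q = 3; -15 < 3 — OK.
4. p + q + t = 9 + 3 + (-15) = -3 — OK.
5. u=-7, t=-15, p=9; 1 of them equals -15 — OK.
6. t + q + w = -15 + 3 + (-14) = -26 — OK.
7. v = 8 is in {7, 5, 8, 10, 9} — OK.
8. s=-2, r=7, q=3; 1 of them equals -2 — OK.
9. p + u = 9 + (-7) = 2 — OK.
10. t = -15 is odd — OK.
11. u = -7 lies in [-8, -4] — OK.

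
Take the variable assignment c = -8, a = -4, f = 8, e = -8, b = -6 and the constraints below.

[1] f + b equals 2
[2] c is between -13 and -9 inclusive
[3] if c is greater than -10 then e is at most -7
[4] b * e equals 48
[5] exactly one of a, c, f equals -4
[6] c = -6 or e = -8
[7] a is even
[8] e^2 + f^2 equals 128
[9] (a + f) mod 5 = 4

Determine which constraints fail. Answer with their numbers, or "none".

Violated: 2.

[1] f + b = 8 + (-6) = 2 — OK.
[2] c = -8 is outside [-13, -9] — violated.
[3] c = -8 > -10, so we need e ≤ -7; e = -8 ≤ -7 — OK.
[4] b * e = -6 * (-8) = 48 — OK.
[5] a=-4, c=-8, f=8; 1 of them equals -4 — OK.
[6] c = -8 ≠ -6, but e = -8 = -8 (second disjunct) — OK.
[7] a = -4 is even — OK.
[8] e^2 + f^2 = (-8)^2 + 8^2 = 64 + 64 = 128 — OK.
[9] a + f = 4; 4 mod 5 = 4 — OK.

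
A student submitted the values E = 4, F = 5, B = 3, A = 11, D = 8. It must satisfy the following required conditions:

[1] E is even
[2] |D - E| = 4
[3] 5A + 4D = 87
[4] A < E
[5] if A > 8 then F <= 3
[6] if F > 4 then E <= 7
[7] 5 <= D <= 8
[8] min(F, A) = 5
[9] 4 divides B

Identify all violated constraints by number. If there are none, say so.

Constraints 4, 5, and 9 are violated.

[1] E = 4 is even — holds.
[2] |8 - 4| = 4 — holds.
[3] 5A + 4D = 5(11) + 4(8) = 87 — holds.
[4] A = 11, E = 4; 11 ≥ 4 (want <) — does not hold.
[5] A = 11 > 8, so we need F ≤ 3; but F = 5 > 3 — does not hold.
[6] F = 5 > 4, so we need E ≤ 7; E = 4 ≤ 7 — holds.
[7] D = 8 lies in [5, 8] — holds.
[8] min(5, 11) = 5 — holds.
[9] 3 = 4*0 + 3, so 4 does not divide 3 — does not hold.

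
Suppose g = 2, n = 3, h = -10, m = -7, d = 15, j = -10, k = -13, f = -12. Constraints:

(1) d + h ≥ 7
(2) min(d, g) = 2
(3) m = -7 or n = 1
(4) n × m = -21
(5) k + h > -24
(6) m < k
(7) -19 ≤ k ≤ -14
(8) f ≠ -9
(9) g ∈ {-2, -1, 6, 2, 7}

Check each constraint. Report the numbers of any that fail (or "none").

Constraints 1, 6, 7 do not hold.

(1) d + h = 15 + (-10) = 5; 5 < 7, bound 7 not met — fails.
(2) min(15, 2) = 2 — holds.
(3) m = -7 = -7 (first disjunct) — holds.
(4) n × m = 3 × (-7) = -21 — holds.
(5) k + h = -13 + (-10) = -23; -23 > -24 — holds.
(6) m = -7, k = -13; -7 ≥ -13 (want <) — fails.
(7) k = -13 is outside [-19, -14] — fails.
(8) f = -12, and -12 ≠ -9 — holds.
(9) g = 2 is in {-2, -1, 6, 2, 7} — holds.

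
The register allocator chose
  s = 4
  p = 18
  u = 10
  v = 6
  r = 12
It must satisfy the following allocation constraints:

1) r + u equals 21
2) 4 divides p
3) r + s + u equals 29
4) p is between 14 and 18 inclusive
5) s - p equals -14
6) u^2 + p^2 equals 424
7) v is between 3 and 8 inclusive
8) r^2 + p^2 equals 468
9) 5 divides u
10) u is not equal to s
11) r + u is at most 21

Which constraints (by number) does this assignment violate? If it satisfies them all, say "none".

1) r + u = 12 + 10 = 22, not 21 — does not hold.
2) 18 = 4*4 + 2, so 4 does not divide 18 — does not hold.
3) r + s + u = 12 + 4 + 10 = 26, not 29 — does not hold.
4) p = 18 lies in [14, 18] — holds.
5) s - p = 4 - 18 = -14 — holds.
6) u^2 + p^2 = 10^2 + 18^2 = 100 + 324 = 424 — holds.
7) v = 6 lies in [3, 8] — holds.
8) r^2 + p^2 = 12^2 + 18^2 = 144 + 324 = 468 — holds.
9) 10 / 5 = 2, so 5 divides 10 — holds.
10) u = 10, s = 4; distinct — holds.
11) r + u = 12 + 10 = 22; 22 > 21, bound 21 not met — does not hold.

Constraints 1, 2, 3, and 11 are violated.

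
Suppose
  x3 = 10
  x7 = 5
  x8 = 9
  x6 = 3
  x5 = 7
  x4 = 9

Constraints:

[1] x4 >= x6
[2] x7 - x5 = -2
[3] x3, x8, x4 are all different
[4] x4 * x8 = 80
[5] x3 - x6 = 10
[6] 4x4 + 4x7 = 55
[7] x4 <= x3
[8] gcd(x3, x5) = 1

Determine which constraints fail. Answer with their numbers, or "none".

Violated: 3, 4, 5, and 6.

[1] x4 = 9, x6 = 3; 9 ≥ 3 — OK.
[2] x7 - x5 = 5 - 7 = -2 — OK.
[3] x8 = x4 = 9, not all different — violated.
[4] x4 * x8 = 9 * 9 = 81, not 80 — violated.
[5] x3 - x6 = 10 - 3 = 7, not 10 — violated.
[6] 4x4 + 4x7 = 4(9) + 4(5) = 56, not 55 — violated.
[7] x4 = 9, x3 = 10; 9 ≤ 10 — OK.
[8] gcd(10, 7) = 1 — OK.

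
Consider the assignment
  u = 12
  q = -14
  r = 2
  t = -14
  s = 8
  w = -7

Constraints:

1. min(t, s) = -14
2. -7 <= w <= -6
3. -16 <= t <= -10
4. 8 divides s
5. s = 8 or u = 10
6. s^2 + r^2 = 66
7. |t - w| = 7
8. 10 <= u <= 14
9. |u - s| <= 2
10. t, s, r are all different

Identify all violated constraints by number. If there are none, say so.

1. min(-14, 8) = -14  OK
2. w = -7 lies in [-7, -6]  OK
3. t = -14 lies in [-16, -10]  OK
4. 8 / 8 = 1, so 8 divides 8  OK
5. s = 8 = 8 (first disjunct)  OK
6. s^2 + r^2 = 8^2 + 2^2 = 64 + 4 = 68, not 66  FAIL
7. |-14 - (-7)| = 7  OK
8. u = 12 lies in [10, 14]  OK
9. |12 - 8| = 4; 4 > 2, exceeds bound 2  FAIL
10. values -14, 8, 2 are pairwise distinct  OK

Constraints 6 and 9 do not hold.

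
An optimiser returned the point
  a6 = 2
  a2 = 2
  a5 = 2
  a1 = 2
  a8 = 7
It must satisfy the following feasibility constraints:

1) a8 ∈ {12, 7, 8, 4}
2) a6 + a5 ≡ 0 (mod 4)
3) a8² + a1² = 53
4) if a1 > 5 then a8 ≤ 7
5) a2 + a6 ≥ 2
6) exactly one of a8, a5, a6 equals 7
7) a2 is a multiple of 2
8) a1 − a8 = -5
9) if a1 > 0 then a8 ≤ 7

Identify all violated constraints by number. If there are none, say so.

The assignment satisfies every constraint.

1) a8 = 7 is in {12, 7, 8, 4}  ✔
2) a6 + a5 = 4; 4 mod 4 = 0  ✔
3) a8² + a1² = 7² + 2² = 49 + 4 = 53  ✔
4) a1 = 2, not > 5; antecedent false, conditional vacuously true  ✔
5) a2 + a6 = 2 + 2 = 4; 4 ≥ 2  ✔
6) a8=7, a5=2, a6=2; 1 of them equals 7  ✔
7) 2 / 2 = 1, so 2 divides 2  ✔
8) a1 − a8 = 2 − 7 = -5  ✔
9) a1 = 2 > 0, so we need a8 ≤ 7; a8 = 7 ≤ 7  ✔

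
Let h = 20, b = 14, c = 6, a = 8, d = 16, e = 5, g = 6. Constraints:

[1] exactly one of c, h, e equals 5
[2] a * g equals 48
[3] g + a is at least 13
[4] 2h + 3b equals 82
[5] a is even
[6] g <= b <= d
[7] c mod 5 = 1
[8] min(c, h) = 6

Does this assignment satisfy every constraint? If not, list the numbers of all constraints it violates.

[1] c=6, h=20, e=5; 1 of them equals 5 — satisfied.
[2] a * g = 8 * 6 = 48 — satisfied.
[3] g + a = 6 + 8 = 14; 14 ≥ 13 — satisfied.
[4] 2h + 3b = 2(20) + 3(14) = 82 — satisfied.
[5] a = 8 is even — satisfied.
[6] values 6 <= 14 <= 16 — satisfied.
[7] 6 mod 5 = 1 — satisfied.
[8] min(6, 20) = 6 — satisfied.

The assignment satisfies every constraint.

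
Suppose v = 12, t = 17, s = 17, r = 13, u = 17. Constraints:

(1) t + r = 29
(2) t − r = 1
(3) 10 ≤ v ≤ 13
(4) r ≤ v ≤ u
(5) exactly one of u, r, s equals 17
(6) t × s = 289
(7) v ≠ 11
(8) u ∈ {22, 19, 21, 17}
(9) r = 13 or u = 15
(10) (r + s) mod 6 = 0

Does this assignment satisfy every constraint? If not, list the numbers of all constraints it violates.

(1) t + r = 17 + 13 = 30, not 29 — does not hold.
(2) t − r = 17 − 13 = 4, not 1 — does not hold.
(3) v = 12 lies in [10, 13] — holds.
(4) values 13, 12, 17; r = 13 is not ≤ v = 12 — does not hold.
(5) u=17, r=13, s=17; 2 of them equal 17, not exactly one — does not hold.
(6) t × s = 17 × 17 = 289 — holds.
(7) v = 12, and 12 ≠ 11 — holds.
(8) u = 17 is in {22, 19, 21, 17} — holds.
(9) r = 13 = 13 (first disjunct) — holds.
(10) r + s = 30; 30 mod 6 = 0 — holds.

The assignment fails constraints 1, 2, 4, and 5.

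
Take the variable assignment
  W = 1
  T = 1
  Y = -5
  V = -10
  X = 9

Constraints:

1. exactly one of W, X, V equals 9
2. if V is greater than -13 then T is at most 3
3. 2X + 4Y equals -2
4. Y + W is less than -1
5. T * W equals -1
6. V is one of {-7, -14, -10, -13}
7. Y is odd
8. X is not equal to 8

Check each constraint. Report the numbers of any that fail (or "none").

1. W=1, X=9, V=-10; 1 of them equals 9 — satisfied.
2. V = -10 > -13, so we need T ≤ 3; T = 1 ≤ 3 — satisfied.
3. 2X + 4Y = 2(9) + 4(-5) = -2 — satisfied.
4. Y + W = -5 + 1 = -4; -4 < -1 — satisfied.
5. T * W = 1 * 1 = 1, not -1 — violated.
6. V = -10 is in {-7, -14, -10, -13} — satisfied.
7. Y = -5 is odd — satisfied.
8. X = 9, and 9 ≠ 8 — satisfied.

Violated: 5.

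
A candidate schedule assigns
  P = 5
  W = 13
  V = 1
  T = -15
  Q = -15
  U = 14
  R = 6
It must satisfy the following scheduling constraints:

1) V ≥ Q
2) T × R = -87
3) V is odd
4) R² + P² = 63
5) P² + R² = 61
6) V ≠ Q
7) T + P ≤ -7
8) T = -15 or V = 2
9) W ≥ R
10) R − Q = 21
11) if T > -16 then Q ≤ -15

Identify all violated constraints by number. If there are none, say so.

Constraints 2 and 4 do not hold.

1) V = 1, Q = -15; 1 ≥ -15  ✔
2) T × R = -15 × 6 = -90, not -87  ✘
3) V = 1 is odd  ✔
4) R² + P² = 6² + 5² = 36 + 25 = 61, not 63  ✘
5) P² + R² = 5² + 6² = 25 + 36 = 61  ✔
6) V = 1, Q = -15; distinct  ✔
7) T + P = -15 + 5 = -10; -10 ≤ -7  ✔
8) T = -15 = -15 (first disjunct)  ✔
9) W = 13, R = 6; 13 ≥ 6  ✔
10) R − Q = 6 − (-15) = 21  ✔
11) T = -15 > -16, so we need Q ≤ -15; Q = -15 ≤ -15  ✔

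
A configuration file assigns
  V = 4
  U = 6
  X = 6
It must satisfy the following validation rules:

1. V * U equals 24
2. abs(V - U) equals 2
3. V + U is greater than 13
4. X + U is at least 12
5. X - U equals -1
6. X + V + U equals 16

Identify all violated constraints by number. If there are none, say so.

The assignment fails constraints 3 and 5.

1. V * U = 4 * 6 = 24  OK
2. abs(4 - 6) = 2  OK
3. V + U = 4 + 6 = 10; 10 ≤ 13, bound 13 not met  FAIL
4. X + U = 6 + 6 = 12; 12 ≥ 12  OK
5. X - U = 6 - 6 = 0, not -1  FAIL
6. X + V + U = 6 + 4 + 6 = 16  OK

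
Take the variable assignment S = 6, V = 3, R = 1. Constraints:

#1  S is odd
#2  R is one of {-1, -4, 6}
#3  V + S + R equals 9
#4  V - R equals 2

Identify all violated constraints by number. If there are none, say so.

Violated: 1, 2, and 3.

#1 S = 6 is even  ✗
#2 R = 1 is not in {-1, -4, 6}  ✗
#3 V + S + R = 3 + 6 + 1 = 10, not 9  ✗
#4 V - R = 3 - 1 = 2  ✓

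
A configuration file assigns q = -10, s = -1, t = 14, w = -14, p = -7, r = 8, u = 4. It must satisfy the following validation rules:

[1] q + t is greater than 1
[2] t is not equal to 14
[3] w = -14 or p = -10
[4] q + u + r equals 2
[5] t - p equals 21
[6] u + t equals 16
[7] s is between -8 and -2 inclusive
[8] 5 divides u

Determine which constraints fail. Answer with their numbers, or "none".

[1] q + t = -10 + 14 = 4; 4 > 1  ✓
[2] t = 14, but 14 is required to differ  ✗
[3] w = -14 = -14 (first disjunct)  ✓
[4] q + u + r = -10 + 4 + 8 = 2  ✓
[5] t - p = 14 - (-7) = 21  ✓
[6] u + t = 4 + 14 = 18, not 16  ✗
[7] s = -1 is outside [-8, -2]  ✗
[8] 4 = 5*0 + 4, so 5 does not divide 4  ✗

No — constraints 2, 6, 7, and 8 are not satisfied.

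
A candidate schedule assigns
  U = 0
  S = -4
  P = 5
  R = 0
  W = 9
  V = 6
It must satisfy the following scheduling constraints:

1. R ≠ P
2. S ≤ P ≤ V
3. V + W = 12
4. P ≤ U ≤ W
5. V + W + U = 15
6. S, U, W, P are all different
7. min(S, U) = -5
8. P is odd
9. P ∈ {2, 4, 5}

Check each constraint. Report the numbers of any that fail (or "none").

Constraints 3, 4, and 7 do not hold.

1. R = 0, P = 5; distinct — holds.
2. values -4 ≤ 5 ≤ 6 — holds.
3. V + W = 6 + 9 = 15, not 12 — fails.
4. values 5, 0, 9; P = 5 is not ≤ U = 0 — fails.
5. V + W + U = 6 + 9 + 0 = 15 — holds.
6. values -4, 0, 9, 5 are pairwise distinct — holds.
7. min(-4, 0) = -4, not -5 — fails.
8. P = 5 is odd — holds.
9. P = 5 is in {2, 4, 5} — holds.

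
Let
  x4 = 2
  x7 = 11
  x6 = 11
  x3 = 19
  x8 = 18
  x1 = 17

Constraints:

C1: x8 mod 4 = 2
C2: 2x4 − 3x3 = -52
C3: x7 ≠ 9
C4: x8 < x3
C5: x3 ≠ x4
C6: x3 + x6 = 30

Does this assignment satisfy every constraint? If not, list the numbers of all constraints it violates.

The assignment fails constraint 2.

C1: 18 mod 4 = 2  holds
C2: 2x4 − 3x3 = 2(2) − 3(19) = -53, not -52  fails
C3: x7 = 11, and 11 ≠ 9  holds
C4: x8 = 18, x3 = 19; 18 < 19  holds
C5: x3 = 19, x4 = 2; distinct  holds
C6: x3 + x6 = 19 + 11 = 30  holds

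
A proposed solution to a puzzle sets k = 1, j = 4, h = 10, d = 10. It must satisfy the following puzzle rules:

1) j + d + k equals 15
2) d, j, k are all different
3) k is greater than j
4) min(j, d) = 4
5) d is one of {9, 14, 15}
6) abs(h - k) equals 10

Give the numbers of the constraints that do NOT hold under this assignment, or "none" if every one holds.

Constraints 3, 5, 6 are violated.

1) j + d + k = 4 + 10 + 1 = 15  OK
2) values 10, 4, 1 are pairwise distinct  OK
3) k = 1, j = 4; 1 ≤ 4 (want >)  FAIL
4) min(4, 10) = 4  OK
5) d = 10 is not in {9, 14, 15}  FAIL
6) abs(10 - 1) = 9, not 10  FAIL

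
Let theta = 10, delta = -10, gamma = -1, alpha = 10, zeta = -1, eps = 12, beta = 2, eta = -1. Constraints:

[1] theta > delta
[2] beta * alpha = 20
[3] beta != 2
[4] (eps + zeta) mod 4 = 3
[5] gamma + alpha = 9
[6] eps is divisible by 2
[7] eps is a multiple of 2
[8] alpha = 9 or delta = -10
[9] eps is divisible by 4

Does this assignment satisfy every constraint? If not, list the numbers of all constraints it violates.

[1] theta = 10, delta = -10; 10 > -10  true
[2] beta * alpha = 2 * 10 = 20  true
[3] beta = 2, but 2 is required to differ  false
[4] eps + zeta = 11; 11 mod 4 = 3  true
[5] gamma + alpha = -1 + 10 = 9  true
[6] 12 / 2 = 6, so 2 divides 12  true
[7] 12 / 2 = 6, so 2 divides 12  true
[8] alpha = 10 ≠ 9, but delta = -10 = -10 (second disjunct)  true
[9] 12 / 4 = 3, so 4 divides 12  true

Violated: 3.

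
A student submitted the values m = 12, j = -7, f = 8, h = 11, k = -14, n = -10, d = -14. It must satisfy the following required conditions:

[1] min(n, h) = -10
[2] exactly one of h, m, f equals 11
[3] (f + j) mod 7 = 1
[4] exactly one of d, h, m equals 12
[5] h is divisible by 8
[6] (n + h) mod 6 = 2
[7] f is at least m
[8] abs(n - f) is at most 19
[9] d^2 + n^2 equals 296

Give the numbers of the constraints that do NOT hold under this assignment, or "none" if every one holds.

[1] min(-10, 11) = -10 — holds.
[2] h=11, m=12, f=8; 1 of them equals 11 — holds.
[3] f + j = 1; 1 mod 7 = 1 — holds.
[4] d=-14, h=11, m=12; 1 of them equals 12 — holds.
[5] 11 = 8*1 + 3, so 8 does not divide 11 — does not hold.
[6] n + h = 1; 1 mod 6 = 1, not 2 — does not hold.
[7] f = 8, m = 12; 8 < 12 (want ≥) — does not hold.
[8] abs(-10 - 8) = 18; 18 ≤ 19 — holds.
[9] d^2 + n^2 = (-14)^2 + (-10)^2 = 196 + 100 = 296 — holds.

Constraints 5, 6, and 7 are violated.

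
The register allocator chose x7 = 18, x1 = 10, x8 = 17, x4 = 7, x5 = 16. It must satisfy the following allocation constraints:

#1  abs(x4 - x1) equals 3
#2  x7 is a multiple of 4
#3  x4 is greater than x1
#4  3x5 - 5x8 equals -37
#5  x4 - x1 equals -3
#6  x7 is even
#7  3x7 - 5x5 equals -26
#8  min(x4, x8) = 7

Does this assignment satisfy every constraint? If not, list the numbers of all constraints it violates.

#1 abs(7 - 10) = 3 — OK.
#2 18 = 4*4 + 2, so 4 does not divide 18 — violated.
#3 x4 = 7, x1 = 10; 7 ≤ 10 (want >) — violated.
#4 3x5 - 5x8 = 3(16) - 5(17) = -37 — OK.
#5 x4 - x1 = 7 - 10 = -3 — OK.
#6 x7 = 18 is even — OK.
#7 3x7 - 5x5 = 3(18) - 5(16) = -26 — OK.
#8 min(7, 17) = 7 — OK.

Violated: 2, 3.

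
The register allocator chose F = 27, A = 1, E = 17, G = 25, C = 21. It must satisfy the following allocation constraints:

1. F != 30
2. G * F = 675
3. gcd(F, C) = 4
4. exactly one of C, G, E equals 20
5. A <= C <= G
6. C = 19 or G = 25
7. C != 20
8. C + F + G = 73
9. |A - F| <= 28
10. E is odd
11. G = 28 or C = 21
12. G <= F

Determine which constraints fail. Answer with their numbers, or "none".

1. F = 27, and 27 ≠ 30 — holds.
2. G * F = 25 * 27 = 675 — holds.
3. gcd(27, 21) = 3, not 4 — does not hold.
4. C=21, G=25, E=17; 0 of them equal 20, not exactly one — does not hold.
5. values 1 <= 21 <= 25 — holds.
6. C = 21 ≠ 19, but G = 25 = 25 (second disjunct) — holds.
7. C = 21, and 21 ≠ 20 — holds.
8. C + F + G = 21 + 27 + 25 = 73 — holds.
9. |1 - 27| = 26; 26 ≤ 28 — holds.
10. E = 17 is odd — holds.
11. G = 25 ≠ 28, but C = 21 = 21 (second disjunct) — holds.
12. G = 25, F = 27; 25 ≤ 27 — holds.

No — constraints 3 and 4 are not satisfied.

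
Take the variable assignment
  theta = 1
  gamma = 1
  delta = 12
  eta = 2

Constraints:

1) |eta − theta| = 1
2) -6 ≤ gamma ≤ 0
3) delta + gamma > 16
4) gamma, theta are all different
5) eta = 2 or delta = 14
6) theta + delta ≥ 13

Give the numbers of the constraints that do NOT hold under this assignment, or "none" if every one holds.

1) |2 − 1| = 1  yes
2) gamma = 1 is outside [-6, 0]  no
3) delta + gamma = 12 + 1 = 13; 13 ≤ 16, bound 16 not met  no
4) gamma = theta = 1, not all different  no
5) eta = 2 = 2 (first disjunct)  yes
6) theta + delta = 1 + 12 = 13; 13 ≥ 13  yes

Constraints 2, 3, 4 do not hold.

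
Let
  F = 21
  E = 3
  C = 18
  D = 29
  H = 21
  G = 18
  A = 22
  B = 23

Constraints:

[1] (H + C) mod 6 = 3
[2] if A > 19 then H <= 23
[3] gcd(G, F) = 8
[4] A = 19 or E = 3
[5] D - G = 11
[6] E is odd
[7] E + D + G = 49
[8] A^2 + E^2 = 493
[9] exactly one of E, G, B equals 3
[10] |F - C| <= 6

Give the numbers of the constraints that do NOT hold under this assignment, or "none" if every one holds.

The assignment fails constraints 3, 7.

[1] H + C = 39; 39 mod 6 = 3 — holds.
[2] A = 22 > 19, so we need H ≤ 23; H = 21 ≤ 23 — holds.
[3] gcd(18, 21) = 3, not 8 — fails.
[4] A = 22 ≠ 19, but E = 3 = 3 (second disjunct) — holds.
[5] D - G = 29 - 18 = 11 — holds.
[6] E = 3 is odd — holds.
[7] E + D + G = 3 + 29 + 18 = 50, not 49 — fails.
[8] A^2 + E^2 = 22^2 + 3^2 = 484 + 9 = 493 — holds.
[9] E=3, G=18, B=23; 1 of them equals 3 — holds.
[10] |21 - 18| = 3; 3 ≤ 6 — holds.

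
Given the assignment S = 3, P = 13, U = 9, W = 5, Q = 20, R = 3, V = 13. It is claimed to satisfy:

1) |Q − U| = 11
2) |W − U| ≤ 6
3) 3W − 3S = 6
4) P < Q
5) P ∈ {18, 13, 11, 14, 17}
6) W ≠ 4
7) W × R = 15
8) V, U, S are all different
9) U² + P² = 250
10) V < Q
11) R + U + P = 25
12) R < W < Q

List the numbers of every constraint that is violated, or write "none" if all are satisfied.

1) |20 − 9| = 11 — satisfied.
2) |5 − 9| = 4; 4 ≤ 6 — satisfied.
3) 3W − 3S = 3(5) − 3(3) = 6 — satisfied.
4) P = 13, Q = 20; 13 < 20 — satisfied.
5) P = 13 is in {18, 13, 11, 14, 17} — satisfied.
6) W = 5, and 5 ≠ 4 — satisfied.
7) W × R = 5 × 3 = 15 — satisfied.
8) values 13, 9, 3 are pairwise distinct — satisfied.
9) U² + P² = 9² + 13² = 81 + 169 = 250 — satisfied.
10) V = 13, Q = 20; 13 < 20 — satisfied.
11) R + U + P = 3 + 9 + 13 = 25 — satisfied.
12) values 3 < 5 < 20 — satisfied.

No violations.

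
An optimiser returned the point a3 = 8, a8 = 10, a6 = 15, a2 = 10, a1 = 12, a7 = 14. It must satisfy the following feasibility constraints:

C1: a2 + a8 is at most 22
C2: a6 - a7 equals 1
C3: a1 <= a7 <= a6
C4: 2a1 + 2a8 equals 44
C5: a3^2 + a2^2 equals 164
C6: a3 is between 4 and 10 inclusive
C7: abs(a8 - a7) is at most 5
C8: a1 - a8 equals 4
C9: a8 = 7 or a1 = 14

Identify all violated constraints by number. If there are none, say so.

C1: a2 + a8 = 10 + 10 = 20; 20 ≤ 22  ✔
C2: a6 - a7 = 15 - 14 = 1  ✔
C3: values 12 <= 14 <= 15  ✔
C4: 2a1 + 2a8 = 2(12) + 2(10) = 44  ✔
C5: a3^2 + a2^2 = 8^2 + 10^2 = 64 + 100 = 164  ✔
C6: a3 = 8 lies in [4, 10]  ✔
C7: abs(10 - 14) = 4; 4 ≤ 5  ✔
C8: a1 - a8 = 12 - 10 = 2, not 4  ✘
C9: a8 = 10 ≠ 7 and a1 = 12 ≠ 14; both disjuncts false  ✘

The assignment fails constraints 8 and 9.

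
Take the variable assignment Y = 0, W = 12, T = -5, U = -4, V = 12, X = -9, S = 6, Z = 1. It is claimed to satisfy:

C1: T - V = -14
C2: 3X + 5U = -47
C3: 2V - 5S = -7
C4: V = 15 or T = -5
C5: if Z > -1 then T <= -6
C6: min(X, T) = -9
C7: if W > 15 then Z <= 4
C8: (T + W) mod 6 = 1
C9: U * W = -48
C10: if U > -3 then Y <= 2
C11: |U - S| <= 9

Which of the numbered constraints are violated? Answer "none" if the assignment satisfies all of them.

Constraints 1, 3, 5, 11 are violated.

C1: T - V = -5 - 12 = -17, not -14  ✘
C2: 3X + 5U = 3(-9) + 5(-4) = -47  ✔
C3: 2V - 5S = 2(12) - 5(6) = -6, not -7  ✘
C4: V = 12 ≠ 15, but T = -5 = -5 (second disjunct)  ✔
C5: Z = 1 > -1, so we need T ≤ -6; but T = -5 > -6  ✘
C6: min(-9, -5) = -9  ✔
C7: W = 12, not > 15; antecedent false, conditional vacuously true  ✔
C8: T + W = 7; 7 mod 6 = 1  ✔
C9: U * W = -4 * 12 = -48  ✔
C10: U = -4, not > -3; antecedent false, conditional vacuously true  ✔
C11: |-4 - 6| = 10; 10 > 9, exceeds bound 9  ✘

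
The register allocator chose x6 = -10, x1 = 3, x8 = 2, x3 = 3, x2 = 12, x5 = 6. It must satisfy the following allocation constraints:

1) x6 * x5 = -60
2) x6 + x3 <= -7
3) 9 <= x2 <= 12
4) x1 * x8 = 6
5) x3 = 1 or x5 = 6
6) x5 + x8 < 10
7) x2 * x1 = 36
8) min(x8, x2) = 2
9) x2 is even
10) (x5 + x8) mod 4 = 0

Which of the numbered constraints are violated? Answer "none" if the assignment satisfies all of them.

None — every constraint holds.

1) x6 * x5 = -10 * 6 = -60  yes
2) x6 + x3 = -10 + 3 = -7; -7 ≤ -7  yes
3) x2 = 12 lies in [9, 12]  yes
4) x1 * x8 = 3 * 2 = 6  yes
5) x3 = 3 ≠ 1, but x5 = 6 = 6 (second disjunct)  yes
6) x5 + x8 = 6 + 2 = 8; 8 < 10  yes
7) x2 * x1 = 12 * 3 = 36  yes
8) min(2, 12) = 2  yes
9) x2 = 12 is even  yes
10) x5 + x8 = 8; 8 mod 4 = 0  yes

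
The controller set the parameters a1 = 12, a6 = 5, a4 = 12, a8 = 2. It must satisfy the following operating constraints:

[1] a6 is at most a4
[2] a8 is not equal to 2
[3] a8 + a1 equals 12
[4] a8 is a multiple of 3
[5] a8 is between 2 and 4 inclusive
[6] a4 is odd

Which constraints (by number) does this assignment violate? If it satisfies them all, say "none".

[1] a6 = 5, a4 = 12; 5 ≤ 12  yes
[2] a8 = 2, but 2 is required to differ  no
[3] a8 + a1 = 2 + 12 = 14, not 12  no
[4] 2 = 3*0 + 2, so 3 does not divide 2  no
[5] a8 = 2 lies in [2, 4]  yes
[6] a4 = 12 is even  no

Constraints 2, 3, 4, and 6 do not hold.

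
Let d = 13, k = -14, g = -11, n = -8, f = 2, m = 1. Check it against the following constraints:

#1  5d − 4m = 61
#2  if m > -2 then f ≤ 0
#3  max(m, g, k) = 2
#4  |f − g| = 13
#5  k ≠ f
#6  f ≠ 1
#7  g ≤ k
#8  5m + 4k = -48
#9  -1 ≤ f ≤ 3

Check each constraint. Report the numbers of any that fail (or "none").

Constraints 2, 3, 7, 8 do not hold.

#1 5d − 4m = 5(13) − 4(1) = 61  holds
#2 m = 1 > -2, so we need f ≤ 0; but f = 2 > 0  fails
#3 max(1, -11, -14) = 1, not 2  fails
#4 |2 − (-11)| = 13  holds
#5 k = -14, f = 2; distinct  holds
#6 f = 2, and 2 ≠ 1  holds
#7 g = -11, k = -14; -11 > -14 (want ≤)  fails
#8 5m + 4k = 5(1) + 4(-14) = -51, not -48  fails
#9 f = 2 lies in [-1, 3]  holds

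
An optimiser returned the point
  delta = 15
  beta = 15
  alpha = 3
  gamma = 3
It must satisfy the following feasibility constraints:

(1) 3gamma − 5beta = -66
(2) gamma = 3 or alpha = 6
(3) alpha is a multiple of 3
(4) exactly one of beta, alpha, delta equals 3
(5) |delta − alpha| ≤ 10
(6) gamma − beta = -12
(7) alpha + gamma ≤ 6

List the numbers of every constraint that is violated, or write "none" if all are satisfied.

Constraint 5 does not hold.

(1) 3gamma − 5beta = 3(3) − 5(15) = -66  ✔
(2) gamma = 3 = 3 (first disjunct)  ✔
(3) 3 / 3 = 1, so 3 divides 3  ✔
(4) beta=15, alpha=3, delta=15; 1 of them equals 3  ✔
(5) |15 − 3| = 12; 12 > 10, exceeds bound 10  ✘
(6) gamma − beta = 3 − 15 = -12  ✔
(7) alpha + gamma = 3 + 3 = 6; 6 ≤ 6  ✔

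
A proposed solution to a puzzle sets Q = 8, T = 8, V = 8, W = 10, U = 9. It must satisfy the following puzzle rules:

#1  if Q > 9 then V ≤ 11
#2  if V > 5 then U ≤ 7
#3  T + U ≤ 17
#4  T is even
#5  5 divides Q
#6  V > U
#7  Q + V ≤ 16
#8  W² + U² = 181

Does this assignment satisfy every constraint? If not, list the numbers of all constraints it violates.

Constraints 2, 5, 6 are violated.

#1 Q = 8, not > 9; antecedent false, conditional vacuously true — satisfied.
#2 V = 8 > 5, so we need U ≤ 7; but U = 9 > 7 — violated.
#3 T + U = 8 + 9 = 17; 17 ≤ 17 — satisfied.
#4 T = 8 is even — satisfied.
#5 8 = 5×1 + 3, so 5 does not divide 8 — violated.
#6 V = 8, U = 9; 8 ≤ 9 (want >) — violated.
#7 Q + V = 8 + 8 = 16; 16 ≤ 16 — satisfied.
#8 W² + U² = 10² + 9² = 100 + 81 = 181 — satisfied.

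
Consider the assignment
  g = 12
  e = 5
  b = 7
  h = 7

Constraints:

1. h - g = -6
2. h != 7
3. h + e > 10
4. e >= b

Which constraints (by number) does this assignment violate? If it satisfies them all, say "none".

Violated: 1, 2, and 4.

1. h - g = 7 - 12 = -5, not -6  ✗
2. h = 7, but 7 is required to differ  ✗
3. h + e = 7 + 5 = 12; 12 > 10  ✓
4. e = 5, b = 7; 5 < 7 (want ≥)  ✗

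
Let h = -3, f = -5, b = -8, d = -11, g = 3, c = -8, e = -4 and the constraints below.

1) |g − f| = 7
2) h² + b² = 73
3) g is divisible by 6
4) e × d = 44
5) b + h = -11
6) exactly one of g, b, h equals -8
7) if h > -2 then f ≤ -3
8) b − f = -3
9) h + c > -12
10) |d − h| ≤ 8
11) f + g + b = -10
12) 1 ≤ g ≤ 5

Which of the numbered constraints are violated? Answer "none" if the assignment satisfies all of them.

No — constraints 1 and 3 are not satisfied.

1) |3 − (-5)| = 8, not 7 — violated.
2) h² + b² = (-3)² + (-8)² = 9 + 64 = 73 — OK.
3) 3 = 6×0 + 3, so 6 does not divide 3 — violated.
4) e × d = -4 × (-11) = 44 — OK.
5) b + h = -8 + (-3) = -11 — OK.
6) g=3, b=-8, h=-3; 1 of them equals -8 — OK.
7) h = -3, not > -2; antecedent false, conditional vacuously true — OK.
8) b − f = -8 − (-5) = -3 — OK.
9) h + c = -3 + (-8) = -11; -11 > -12 — OK.
10) |-11 − (-3)| = 8; 8 ≤ 8 — OK.
11) f + g + b = -5 + 3 + (-8) = -10 — OK.
12) g = 3 lies in [1, 5] — OK.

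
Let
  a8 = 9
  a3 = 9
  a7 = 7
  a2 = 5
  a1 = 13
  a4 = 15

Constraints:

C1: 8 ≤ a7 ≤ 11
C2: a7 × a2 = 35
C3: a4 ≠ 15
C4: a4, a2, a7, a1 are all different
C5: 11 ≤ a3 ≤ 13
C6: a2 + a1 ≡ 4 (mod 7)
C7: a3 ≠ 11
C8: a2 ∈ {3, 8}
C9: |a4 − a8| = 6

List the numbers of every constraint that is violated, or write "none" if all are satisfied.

Constraints 1, 3, 5, and 8 do not hold.

C1: a7 = 7 is outside [8, 11]  false
C2: a7 × a2 = 7 × 5 = 35  true
C3: a4 = 15, but 15 is required to differ  false
C4: values 15, 5, 7, 13 are pairwise distinct  true
C5: a3 = 9 is outside [11, 13]  false
C6: a2 + a1 = 18; 18 mod 7 = 4  true
C7: a3 = 9, and 9 ≠ 11  true
C8: a2 = 5 is not in {3, 8}  false
C9: |15 − 9| = 6  true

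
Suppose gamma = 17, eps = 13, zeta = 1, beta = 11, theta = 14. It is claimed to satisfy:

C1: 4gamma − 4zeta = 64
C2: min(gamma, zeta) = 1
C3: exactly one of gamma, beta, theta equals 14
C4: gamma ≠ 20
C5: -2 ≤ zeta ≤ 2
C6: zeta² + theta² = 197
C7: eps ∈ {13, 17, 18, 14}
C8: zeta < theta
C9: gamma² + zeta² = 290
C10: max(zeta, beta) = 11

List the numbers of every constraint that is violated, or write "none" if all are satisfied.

None — every constraint holds.

C1: 4gamma − 4zeta = 4(17) − 4(1) = 64 — OK.
C2: min(17, 1) = 1 — OK.
C3: gamma=17, beta=11, theta=14; 1 of them equals 14 — OK.
C4: gamma = 17, and 17 ≠ 20 — OK.
C5: zeta = 1 lies in [-2, 2] — OK.
C6: zeta² + theta² = 1² + 14² = 1 + 196 = 197 — OK.
C7: eps = 13 is in {13, 17, 18, 14} — OK.
C8: zeta = 1, theta = 14; 1 < 14 — OK.
C9: gamma² + zeta² = 17² + 1² = 289 + 1 = 290 — OK.
C10: max(1, 11) = 11 — OK.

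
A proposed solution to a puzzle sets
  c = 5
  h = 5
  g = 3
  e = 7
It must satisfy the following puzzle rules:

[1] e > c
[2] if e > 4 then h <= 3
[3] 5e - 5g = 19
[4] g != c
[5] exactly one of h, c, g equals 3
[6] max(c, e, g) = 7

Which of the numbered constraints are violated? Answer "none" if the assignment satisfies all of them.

[1] e = 7, c = 5; 7 > 5 — satisfied.
[2] e = 7 > 4, so we need h ≤ 3; but h = 5 > 3 — violated.
[3] 5e - 5g = 5(7) - 5(3) = 20, not 19 — violated.
[4] g = 3, c = 5; distinct — satisfied.
[5] h=5, c=5, g=3; 1 of them equals 3 — satisfied.
[6] max(5, 7, 3) = 7 — satisfied.

No — constraints 2 and 3 are not satisfied.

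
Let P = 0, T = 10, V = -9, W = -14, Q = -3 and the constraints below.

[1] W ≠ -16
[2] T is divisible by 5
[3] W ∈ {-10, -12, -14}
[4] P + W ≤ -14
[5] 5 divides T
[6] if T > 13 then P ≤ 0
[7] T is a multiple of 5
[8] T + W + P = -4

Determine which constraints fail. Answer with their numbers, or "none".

The assignment satisfies every constraint.

[1] W = -14, and -14 ≠ -16 — satisfied.
[2] 10 / 5 = 2, so 5 divides 10 — satisfied.
[3] W = -14 is in {-10, -12, -14} — satisfied.
[4] P + W = 0 + (-14) = -14; -14 ≤ -14 — satisfied.
[5] 10 / 5 = 2, so 5 divides 10 — satisfied.
[6] T = 10, not > 13; antecedent false, conditional vacuously true — satisfied.
[7] 10 / 5 = 2, so 5 divides 10 — satisfied.
[8] T + W + P = 10 + (-14) + 0 = -4 — satisfied.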